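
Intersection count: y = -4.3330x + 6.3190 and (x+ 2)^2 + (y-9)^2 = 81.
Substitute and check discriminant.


Substitute y = -4.3330x + 6.3190: (x+ 2)^2 + (-4.3330x+6.3190-9)^2 = 81
Expand to Ax^2 + Bx + C = 0, where b-k = -2.681
A = 1+m^2 = 19.774889
B = 2(m(b-k) - h) = 2(-4.3330*(-2.681) + 2) = 27.233546
C = h^2 + (b-k)^2 - r^2 = 4 + 7.187761 - 81 = -69.812239
disc = B^2-4AC = 741.6660 + 5522.1171 = 6263.7831
disc > 0

2 intersection points


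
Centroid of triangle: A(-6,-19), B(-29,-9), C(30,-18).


Gx = (-6- 29+30)/3 = -5/3 = -1.6667
Gy = (-19- 9- 18)/3 = -46/3 = -15.3333

G = (-1.6667, -15.3333)


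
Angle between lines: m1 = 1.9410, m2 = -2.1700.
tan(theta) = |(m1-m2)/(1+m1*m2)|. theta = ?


m1-m2 = 4.111
1+m1*m2 = -3.21197
tan(theta) = |4.111/(-3.21197)| = 1.279900
theta = arctan(|4.111/(-3.21197)|) = 51.9991 degrees (acute angle)

51.9991 degrees


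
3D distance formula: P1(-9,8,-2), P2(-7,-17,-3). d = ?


dx=2, dy=-25, dz=-1
d = sqrt(4+625+1) = sqrt(630) = 25.0998

25.0998


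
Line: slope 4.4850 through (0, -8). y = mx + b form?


y + 8 = 4.4850(x - 0)
y = 4.4850x - 8 - 4.4850*0
y = 4.4850x - 8.0000

y = 4.4850x - 8.0000


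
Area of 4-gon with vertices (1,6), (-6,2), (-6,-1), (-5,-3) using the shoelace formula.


sum(xi*y_{i+1}) = 1*2 - 6*(-1) - 6*(-3) - 5*6 = -4
sum(yi*x_{i+1}) = 6*(-6) + 2*(-6) - 1*(-5) - 3*1 = -46
Area = |-4 + 46|/2 = 42/2 = 21.0000

21.0000 sq units


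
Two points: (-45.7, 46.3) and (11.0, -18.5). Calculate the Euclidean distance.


dx = 11.0 + 45.7 = 56.7
dy = -18.5 - 46.3 = -64.8
d = sqrt(3214.89 + 4199.04) = sqrt(7413.93) = 86.1042

86.1042


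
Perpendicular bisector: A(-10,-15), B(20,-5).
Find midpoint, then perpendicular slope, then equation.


Midpoint = (5, -10)
Slope of AB = dy/dx = 10/30 = 0.3333
Perp slope = -dx/dy = -30/10 = -3.0000
b = My - (perp slope)*Mx = -10 + (30*5)/10 = -10 + 15.0000 = 5.0000

y = -3.0000x + 5.0000


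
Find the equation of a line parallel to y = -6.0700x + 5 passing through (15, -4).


Parallel lines have equal slopes.
m2 = -6.0700
b2 = -4 + 6.0700*15 = 87.0500

y = -6.0700x + 87.0500


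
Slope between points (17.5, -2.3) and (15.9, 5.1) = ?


dy = 5.1 + 2.3 = 7.4
dx = 15.9 - 17.5 = -1.6
m = 7.4/(-1.6) = -4.6250

m = -4.6250


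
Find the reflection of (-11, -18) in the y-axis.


Reflection rule for y-axis: (-x, y)
(-11, -18) -> (11, -18)

(11, -18)


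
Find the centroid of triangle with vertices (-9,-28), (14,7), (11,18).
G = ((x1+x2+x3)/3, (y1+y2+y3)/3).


Gx = (-9+14+11)/3 = 16/3 = 5.3333
Gy = (-28+7+18)/3 = -3/3 = -1.0000

G = (5.3333, -1.0000)


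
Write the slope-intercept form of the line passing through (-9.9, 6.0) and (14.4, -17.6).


m = (-23.6)/(24.3) = -0.9712
b = y1 - m*x1 = 6.0 - (-23.6*(-9.9))/(24.3) = 6.0 - 9.6148 = -3.6148

y = -0.9712x - 3.6148


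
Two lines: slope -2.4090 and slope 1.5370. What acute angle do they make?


m1-m2 = -3.946
1+m1*m2 = -2.702633
tan(theta) = |-3.946/(-2.702633)| = 1.460058
theta = arctan(|-3.946/(-2.702633)|) = 55.5926 degrees (acute angle)

55.5926 degrees


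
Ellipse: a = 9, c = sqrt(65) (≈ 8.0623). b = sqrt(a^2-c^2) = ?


b^2 = 9^2 - (sqrt(65))^2 = 81 - 65 = 16
b = sqrt(16) = 4

b = 4


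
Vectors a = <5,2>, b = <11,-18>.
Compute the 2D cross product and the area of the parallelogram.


cross = 5*(-18) - 2*11 = -90 - 22 = -112
Parallelogram area = |-112| = 112

cross = -112, parallelogram area = 112


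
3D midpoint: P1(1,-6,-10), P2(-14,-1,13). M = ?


Mx = (1- 14)/2 = -6.5000
My = (-6- 1)/2 = -3.5000
Mz = (-10+13)/2 = 1.5000

M = (-6.5000, -3.5000, 1.5000)


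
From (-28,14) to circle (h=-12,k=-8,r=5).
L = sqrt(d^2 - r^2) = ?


d = sqrt((-28+ 12)^2 + (14+ 8)^2) = sqrt(256+484) = 27.2029
L = sqrt(740.0000 - 25) = sqrt(715.0000) = 26.7395

26.7395


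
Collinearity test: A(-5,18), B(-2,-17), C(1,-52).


-5*(-17+ 52) - 2*(-52-18) + 1*(18+ 17)
= -175 + 140 + 35 = 0

Yes, collinear (determinant = 0)


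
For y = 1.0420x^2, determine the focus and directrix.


a = 1.0420
1/(4a) = 0.2399
Focus = (0, 0.2399)
Directrix: y = -0.2399

Focus = (0, 0.2399), Directrix: y = -0.2399


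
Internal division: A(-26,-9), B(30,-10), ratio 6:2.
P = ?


Px = (6*30 + 2*(-26))/8 = 128/8 = 16.0000
Py = (6*(-10) + 2*(-9))/8 = -78/8 = -9.7500

P = (16.0000, -9.7500)


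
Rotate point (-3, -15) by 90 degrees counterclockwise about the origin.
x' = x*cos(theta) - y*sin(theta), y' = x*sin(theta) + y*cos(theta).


cos(90) = 0, sin(90) = 1
x' = -3*0 + 15*1 = 15
y' = -3*1 - 15*0 = -3

(15, -3)


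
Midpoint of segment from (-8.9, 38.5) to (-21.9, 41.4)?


Mx = (-8.9 - 21.9)/2 = -30.8/2 = -15.4000
My = (38.5 + 41.4)/2 = 79.9/2 = 39.9500

(-15.4000, 39.9500)


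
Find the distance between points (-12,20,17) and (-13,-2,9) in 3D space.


dx=-1, dy=-22, dz=-8
d = sqrt(1+484+64) = sqrt(549) = 23.4307

23.4307


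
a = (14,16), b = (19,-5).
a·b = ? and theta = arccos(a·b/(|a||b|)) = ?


a·b = 14*19 + 16*(-5) = 266 - 80 = 186
|a| = sqrt(196+256) = 21.2603
|b| = sqrt(361+25) = 19.6469
cos(theta) = 186/(sqrt(452)*sqrt(386)) = 186/sqrt(174472) = 0.445297
theta = arccos(186/sqrt(174472)) = 63.5576 degrees

a·b = 186, theta = 63.5576 deg


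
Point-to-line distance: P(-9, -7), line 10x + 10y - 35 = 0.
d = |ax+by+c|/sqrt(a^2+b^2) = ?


|10*(-9) + 10*(-7) - 35| = |-195| = 195
sqrt(100 + 100) = sqrt(200) = 14.1421
d = 195/sqrt(200) = 13.7886

13.7886


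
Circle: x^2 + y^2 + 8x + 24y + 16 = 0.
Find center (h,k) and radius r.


h = -D/2 = -8/2 = -4
k = -E/2 = -24/2 = -12
r^2 = h^2 + k^2 - F = 16 + 144 - 16 = 144
r = 12

Center (-4, -12), radius = 12


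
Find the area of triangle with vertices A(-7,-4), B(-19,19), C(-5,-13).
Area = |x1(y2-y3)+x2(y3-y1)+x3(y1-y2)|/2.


-7*(19+ 13) = -224
-19*(-13+ 4) = 171
-5*(-4-19) = 115
sum = 62
Area = |62|/2 = 31.0000

31.0000 sq units


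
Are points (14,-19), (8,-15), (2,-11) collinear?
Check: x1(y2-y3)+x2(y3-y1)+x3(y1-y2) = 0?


14*(-15+ 11) + 8*(-11+ 19) + 2*(-19+ 15)
= -56 + 64 - 8 = 0

Yes, collinear (determinant = 0)


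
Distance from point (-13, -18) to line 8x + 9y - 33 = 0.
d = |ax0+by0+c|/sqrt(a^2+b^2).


|8*(-13) + 9*(-18) - 33| = |-299| = 299
sqrt(64 + 81) = sqrt(145) = 12.0416
d = 299/sqrt(145) = 24.8306

24.8306


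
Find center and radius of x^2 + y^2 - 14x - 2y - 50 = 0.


h = -D/2 = 14/2 = 7
k = -E/2 = 2/2 = 1
r^2 = h^2 + k^2 - F = 49 + 1 + 50 = 100
r = 10

Center (7, 1), radius = 10


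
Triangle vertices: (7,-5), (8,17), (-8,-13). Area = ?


7*(17+ 13) = 210
8*(-13+ 5) = -64
-8*(-5-17) = 176
sum = 322
Area = |322|/2 = 161.0000

161.0000 sq units


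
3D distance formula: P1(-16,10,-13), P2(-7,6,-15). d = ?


dx=9, dy=-4, dz=-2
d = sqrt(81+16+4) = sqrt(101) = 10.0499

10.0499


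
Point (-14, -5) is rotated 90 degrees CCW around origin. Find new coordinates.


cos(90) = 0, sin(90) = 1
x' = -14*0 + 5*1 = 5
y' = -14*1 - 5*0 = -14

(5, -14)


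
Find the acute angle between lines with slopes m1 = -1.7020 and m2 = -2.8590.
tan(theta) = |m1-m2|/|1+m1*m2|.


m1-m2 = 1.157
1+m1*m2 = 5.866018
tan(theta) = |1.157/5.866018| = 0.197238
theta = arctan(|1.157/5.866018|) = 11.1577 degrees (acute angle)

11.1577 degrees


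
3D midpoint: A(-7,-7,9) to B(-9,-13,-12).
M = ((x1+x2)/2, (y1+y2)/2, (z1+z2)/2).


Mx = (-7- 9)/2 = -8.0000
My = (-7- 13)/2 = -10.0000
Mz = (9- 12)/2 = -1.5000

M = (-8.0000, -10.0000, -1.5000)


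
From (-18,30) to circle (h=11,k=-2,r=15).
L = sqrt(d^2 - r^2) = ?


d = sqrt((-18-11)^2 + (30+ 2)^2) = sqrt(841+1024) = 43.1856
L = sqrt(1865.0000 - 225) = sqrt(1640.0000) = 40.4969

40.4969


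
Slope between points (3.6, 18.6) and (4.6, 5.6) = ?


dy = 5.6 - 18.6 = -13
dx = 4.6 - 3.6 = 1
m = -13/1 = -13.0000

m = -13.0000


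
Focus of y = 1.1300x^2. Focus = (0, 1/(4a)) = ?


a = 1.1300
4a = 4.5200
focus = (0, 1/4.5200) = (0, 0.2212)

Focus = (0, 0.2212)


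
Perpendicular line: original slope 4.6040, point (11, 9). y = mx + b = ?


Perpendicular slope = -1/m1 = -1/4.6040 = -0.2172
b2 = y0 - m2*x0 = 9 + 11/4.6040 = 9 + 2.3892 = 11.3892

y = -0.2172x + 11.3892


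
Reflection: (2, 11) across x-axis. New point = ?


Reflection rule for x-axis: (x, -y)
(2, 11) -> (2, -11)

(2, -11)


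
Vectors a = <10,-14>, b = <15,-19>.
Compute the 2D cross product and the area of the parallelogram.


cross = 10*(-19) + 14*15 = -190 + 210 = 20
Parallelogram area = |20| = 20

cross = 20, parallelogram area = 20


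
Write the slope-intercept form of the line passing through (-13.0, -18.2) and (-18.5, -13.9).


m = (4.3)/(-5.5) = -0.7818
b = y1 - m*x1 = -18.2 - (4.3*(-13.0))/(-5.5) = -18.2 - 10.1636 = -28.3636

y = -0.7818x - 28.3636


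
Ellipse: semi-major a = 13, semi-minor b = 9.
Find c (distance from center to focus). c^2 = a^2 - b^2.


c^2 = 13^2 - 9^2 = 169 - 81 = 88
c = sqrt(88) = 9.3808

c = 9.3808


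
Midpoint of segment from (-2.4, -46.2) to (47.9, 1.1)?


Mx = (-2.4 + 47.9)/2 = 45.5/2 = 22.7500
My = (-46.2 + 1.1)/2 = -45.1/2 = -22.5500

(22.7500, -22.5500)


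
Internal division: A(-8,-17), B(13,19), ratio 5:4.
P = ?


Px = (5*13 + 4*(-8))/9 = 33/9 = 3.6667
Py = (5*19 + 4*(-17))/9 = 27/9 = 3.0000

P = (3.6667, 3.0000)


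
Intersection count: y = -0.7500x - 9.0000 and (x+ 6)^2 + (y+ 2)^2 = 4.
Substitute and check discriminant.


Substitute y = -0.7500x - 9.0000: (x+ 6)^2 + (-0.7500x- 9.0000+ 2)^2 = 4
Expand to Ax^2 + Bx + C = 0, where b-k = -7
A = 1+m^2 = 1.5625
B = 2(m(b-k) - h) = 2(-0.7500*(-7) + 6) = 22.5
C = h^2 + (b-k)^2 - r^2 = 36 + 49 - 4 = 81
disc = B^2-4AC = 506.2500 - 506.2500 = 0
disc = 0

1 intersection point (tangent)


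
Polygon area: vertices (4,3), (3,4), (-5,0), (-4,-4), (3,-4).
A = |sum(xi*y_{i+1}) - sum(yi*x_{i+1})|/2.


sum(xi*y_{i+1}) = 4*4 + 3*0 - 5*(-4) - 4*(-4) + 3*3 = 61
sum(yi*x_{i+1}) = 3*3 + 4*(-5) + 0*(-4) - 4*3 - 4*4 = -39
Area = |61 + 39|/2 = 100/2 = 50.0000

50.0000 sq units


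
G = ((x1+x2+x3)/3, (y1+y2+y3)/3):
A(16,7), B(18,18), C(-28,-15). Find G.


Gx = (16+18- 28)/3 = 6/3 = 2.0000
Gy = (7+18- 15)/3 = 10/3 = 3.3333

G = (2.0000, 3.3333)


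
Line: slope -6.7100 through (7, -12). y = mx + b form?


y + 12 = -6.7100(x - 7)
y = -6.7100x - 12 + 6.7100*7
y = -6.7100x + 34.9700

y = -6.7100x + 34.9700


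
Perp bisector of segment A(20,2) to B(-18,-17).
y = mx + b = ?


Midpoint = (1, -7.5)
Slope of AB = dy/dx = -19/(-38) = 0.5000
Perp slope = -dx/dy = -38/19 = -2.0000
b = My - (perp slope)*Mx = -7.5 + (-38*1)/(-19) = -7.5 + 2.0000 = -5.5000

y = -2.0000x - 5.5000


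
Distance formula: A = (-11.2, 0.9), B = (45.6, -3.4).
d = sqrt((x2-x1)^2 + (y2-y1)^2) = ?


dx = 45.6 + 11.2 = 56.8
dy = -3.4 - 0.9 = -4.3
d = sqrt(3226.24 + 18.49) = sqrt(3244.73) = 56.9625

56.9625


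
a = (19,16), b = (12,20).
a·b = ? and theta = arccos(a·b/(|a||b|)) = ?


a·b = 19*12 + 16*20 = 228 + 320 = 548
|a| = sqrt(361+256) = 24.8395
|b| = sqrt(144+400) = 23.3238
cos(theta) = 548/(sqrt(617)*sqrt(544)) = 548/sqrt(335648) = 0.945885
theta = arccos(548/sqrt(335648)) = 18.9353 degrees

a·b = 548, theta = 18.9353 deg


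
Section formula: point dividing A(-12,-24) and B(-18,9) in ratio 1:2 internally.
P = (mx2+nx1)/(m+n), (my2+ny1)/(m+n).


Px = (1*(-18) + 2*(-12))/3 = -42/3 = -14.0000
Py = (1*9 + 2*(-24))/3 = -39/3 = -13.0000

P = (-14.0000, -13.0000)


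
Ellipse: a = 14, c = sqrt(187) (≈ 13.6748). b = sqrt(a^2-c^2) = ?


b^2 = 14^2 - (sqrt(187))^2 = 196 - 187 = 9
b = sqrt(9) = 3

b = 3


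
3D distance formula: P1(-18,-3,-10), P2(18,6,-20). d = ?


dx=36, dy=9, dz=-10
d = sqrt(1296+81+100) = sqrt(1477) = 38.4318

38.4318


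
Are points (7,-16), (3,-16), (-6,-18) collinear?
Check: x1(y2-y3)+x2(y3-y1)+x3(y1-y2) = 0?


7*(-16+ 18) + 3*(-18+ 16) - 6*(-16+ 16)
= 14 - 6 + 0 = 8

No, not collinear (determinant = 8)


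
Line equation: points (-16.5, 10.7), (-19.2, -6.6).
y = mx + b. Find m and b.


m = (-17.3)/(-2.7) = 6.4074
b = y1 - m*x1 = 10.7 - (-17.3*(-16.5))/(-2.7) = 10.7 + 105.7222 = 116.4222

y = 6.4074x + 116.4222


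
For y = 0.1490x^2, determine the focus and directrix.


a = 0.1490
1/(4a) = 1.6779
Focus = (0, 1.6779)
Directrix: y = -1.6779

Focus = (0, 1.6779), Directrix: y = -1.6779


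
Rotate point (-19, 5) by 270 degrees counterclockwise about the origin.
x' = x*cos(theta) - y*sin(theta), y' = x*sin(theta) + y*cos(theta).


cos(270) = 0, sin(270) = -1
x' = -19*0 - 5*(-1) = 5
y' = -19*(-1) + 5*0 = 19

(5, 19)


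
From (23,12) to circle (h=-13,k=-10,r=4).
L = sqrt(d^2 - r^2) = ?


d = sqrt((23+ 13)^2 + (12+ 10)^2) = sqrt(1296+484) = 42.1900
L = sqrt(1780.0000 - 16) = sqrt(1764.0000) = 42.0000

42.0000


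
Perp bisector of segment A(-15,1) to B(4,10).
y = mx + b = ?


Midpoint = (-5.5, 5.5)
Slope of AB = dy/dx = 9/19 = 0.4737
Perp slope = -dx/dy = -19/9 = -2.1111
b = My - (perp slope)*Mx = 5.5 + (19*(-5.5))/9 = 5.5 - 11.6111 = -6.1111

y = -2.1111x - 6.1111


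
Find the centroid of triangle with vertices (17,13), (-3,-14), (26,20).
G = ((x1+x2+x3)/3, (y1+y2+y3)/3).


Gx = (17- 3+26)/3 = 40/3 = 13.3333
Gy = (13- 14+20)/3 = 19/3 = 6.3333

G = (13.3333, 6.3333)


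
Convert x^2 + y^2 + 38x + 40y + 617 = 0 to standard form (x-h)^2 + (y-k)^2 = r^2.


h = -D/2 = -38/2 = -19
k = -E/2 = -40/2 = -20
r^2 = h^2 + k^2 - F = 361 + 400 - 617 = 144
r = 12

Center (-19, -20), radius = 12


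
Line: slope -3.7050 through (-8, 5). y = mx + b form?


y - 5 = -3.7050(x + 8)
y = -3.7050x + 5 + 3.7050*(-8)
y = -3.7050x - 24.6400

y = -3.7050x - 24.6400


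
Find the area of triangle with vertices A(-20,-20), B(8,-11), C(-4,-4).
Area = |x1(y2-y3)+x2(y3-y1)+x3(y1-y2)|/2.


-20*(-11+ 4) = 140
8*(-4+ 20) = 128
-4*(-20+ 11) = 36
sum = 304
Area = |304|/2 = 152.0000

152.0000 sq units


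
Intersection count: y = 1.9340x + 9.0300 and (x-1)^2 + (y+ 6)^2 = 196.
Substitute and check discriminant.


Substitute y = 1.9340x + 9.0300: (x-1)^2 + (1.9340x+9.0300+ 6)^2 = 196
Expand to Ax^2 + Bx + C = 0, where b-k = 15.03
A = 1+m^2 = 4.740356
B = 2(m(b-k) - h) = 2(1.9340*15.03 - 1) = 56.13604
C = h^2 + (b-k)^2 - r^2 = 1 + 225.9009 - 196 = 30.9009
disc = B^2-4AC = 3151.2550 - 585.9251 = 2565.3299
disc > 0

2 intersection points


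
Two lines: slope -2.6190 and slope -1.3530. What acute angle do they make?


m1-m2 = -1.266
1+m1*m2 = 4.543507
tan(theta) = |-1.266/4.543507| = 0.278639
theta = arctan(|-1.266/4.543507|) = 15.5699 degrees (acute angle)

15.5699 degrees


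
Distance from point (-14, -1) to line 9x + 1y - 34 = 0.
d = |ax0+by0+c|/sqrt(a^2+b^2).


|9*(-14) + 1*(-1) - 34| = |-161| = 161
sqrt(81 + 1) = sqrt(82) = 9.0554
d = 161/sqrt(82) = 17.7795

17.7795


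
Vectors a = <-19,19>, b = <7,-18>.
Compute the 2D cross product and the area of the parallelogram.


cross = -19*(-18) - 19*7 = 342 - 133 = 209
Parallelogram area = |209| = 209

cross = 209, parallelogram area = 209


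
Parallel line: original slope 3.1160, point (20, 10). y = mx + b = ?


Parallel lines have equal slopes.
m2 = 3.1160
b2 = 10 - 3.1160*20 = -52.3200

y = 3.1160x - 52.3200


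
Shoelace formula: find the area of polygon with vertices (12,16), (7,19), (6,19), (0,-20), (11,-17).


sum(xi*y_{i+1}) = 12*19 + 7*19 + 6*(-20) + 0*(-17) + 11*16 = 417
sum(yi*x_{i+1}) = 16*7 + 19*6 + 19*0 - 20*11 - 17*12 = -198
Area = |417 + 198|/2 = 615/2 = 307.5000

307.5000 sq units


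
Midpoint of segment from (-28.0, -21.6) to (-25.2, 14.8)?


Mx = (-28.0 - 25.2)/2 = -53.2/2 = -26.6000
My = (-21.6 + 14.8)/2 = -6.8/2 = -3.4000

(-26.6000, -3.4000)


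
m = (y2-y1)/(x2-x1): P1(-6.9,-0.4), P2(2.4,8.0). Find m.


dy = 8.0 + 0.4 = 8.4
dx = 2.4 + 6.9 = 9.3
m = 8.4/9.3 = 0.9032

m = 0.9032


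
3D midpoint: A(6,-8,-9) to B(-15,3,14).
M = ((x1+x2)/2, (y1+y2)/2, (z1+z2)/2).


Mx = (6- 15)/2 = -4.5000
My = (-8+3)/2 = -2.5000
Mz = (-9+14)/2 = 2.5000

M = (-4.5000, -2.5000, 2.5000)


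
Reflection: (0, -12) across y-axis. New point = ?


Reflection rule for y-axis: (-x, y)
(0, -12) -> (0, -12)

(0, -12)


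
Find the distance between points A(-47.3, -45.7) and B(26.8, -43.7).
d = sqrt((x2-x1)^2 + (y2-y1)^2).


dx = 26.8 + 47.3 = 74.1
dy = -43.7 + 45.7 = 2.0
d = sqrt(5490.81 + 4.0) = sqrt(5494.81) = 74.1270

74.1270


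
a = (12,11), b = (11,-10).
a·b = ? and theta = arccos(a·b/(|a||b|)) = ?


a·b = 12*11 + 11*(-10) = 132 - 110 = 22
|a| = sqrt(144+121) = 16.2788
|b| = sqrt(121+100) = 14.8661
cos(theta) = 22/(sqrt(265)*sqrt(221)) = 22/sqrt(58565) = 0.090908
theta = arccos(22/sqrt(58565)) = 84.7841 degrees

a·b = 22, theta = 84.7841 deg


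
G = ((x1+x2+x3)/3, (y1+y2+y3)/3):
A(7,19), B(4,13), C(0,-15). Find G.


Gx = (7+4+0)/3 = 11/3 = 3.6667
Gy = (19+13- 15)/3 = 17/3 = 5.6667

G = (3.6667, 5.6667)


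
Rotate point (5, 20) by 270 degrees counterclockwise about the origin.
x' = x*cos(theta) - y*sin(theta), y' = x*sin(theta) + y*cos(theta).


cos(270) = 0, sin(270) = -1
x' = 5*0 - 20*(-1) = 20
y' = 5*(-1) + 20*0 = -5

(20, -5)


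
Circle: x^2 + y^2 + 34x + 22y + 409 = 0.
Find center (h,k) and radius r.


h = -D/2 = -34/2 = -17
k = -E/2 = -22/2 = -11
r^2 = h^2 + k^2 - F = 289 + 121 - 409 = 1
r = 1

Center (-17, -11), radius = 1


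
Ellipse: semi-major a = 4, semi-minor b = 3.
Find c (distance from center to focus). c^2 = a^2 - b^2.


c^2 = 4^2 - 3^2 = 16 - 9 = 7
c = sqrt(7) = 2.6458

c = 2.6458


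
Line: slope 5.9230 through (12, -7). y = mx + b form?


y + 7 = 5.9230(x - 12)
y = 5.9230x - 7 - 5.9230*12
y = 5.9230x - 78.0760

y = 5.9230x - 78.0760


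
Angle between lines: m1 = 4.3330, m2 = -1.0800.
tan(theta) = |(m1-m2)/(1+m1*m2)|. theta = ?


m1-m2 = 5.413
1+m1*m2 = -3.67964
tan(theta) = |5.413/(-3.67964)| = 1.471068
theta = arctan(|5.413/(-3.67964)|) = 55.7930 degrees (acute angle)

55.7930 degrees


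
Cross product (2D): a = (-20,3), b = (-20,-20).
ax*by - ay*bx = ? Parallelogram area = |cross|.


cross = -20*(-20) - 3*(-20) = 400 + 60 = 460
Parallelogram area = |460| = 460

cross = 460, parallelogram area = 460


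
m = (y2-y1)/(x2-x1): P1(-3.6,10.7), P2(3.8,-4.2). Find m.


dy = -4.2 - 10.7 = -14.9
dx = 3.8 + 3.6 = 7.4
m = -14.9/7.4 = -2.0135

m = -2.0135


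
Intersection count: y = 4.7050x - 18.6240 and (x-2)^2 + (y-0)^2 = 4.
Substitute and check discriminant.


Substitute y = 4.7050x - 18.6240: (x-2)^2 + (4.7050x- 18.6240-0)^2 = 4
Expand to Ax^2 + Bx + C = 0, where b-k = -18.624
A = 1+m^2 = 23.137025
B = 2(m(b-k) - h) = 2(4.7050*(-18.624) - 2) = -179.25184
C = h^2 + (b-k)^2 - r^2 = 4 + 346.853376 - 4 = 346.853376
disc = B^2-4AC = 32131.2221 - 32100.6209 = 30.6012
disc > 0

2 intersection points


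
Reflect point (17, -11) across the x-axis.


Reflection rule for x-axis: (x, -y)
(17, -11) -> (17, 11)

(17, 11)


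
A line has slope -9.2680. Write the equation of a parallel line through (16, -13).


Parallel lines have equal slopes.
m2 = -9.2680
b2 = -13 + 9.2680*16 = 135.2880

y = -9.2680x + 135.2880


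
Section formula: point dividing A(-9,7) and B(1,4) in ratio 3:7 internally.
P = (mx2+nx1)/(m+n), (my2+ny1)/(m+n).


Px = (3*1 + 7*(-9))/10 = -60/10 = -6.0000
Py = (3*4 + 7*7)/10 = 61/10 = 6.1000

P = (-6.0000, 6.1000)


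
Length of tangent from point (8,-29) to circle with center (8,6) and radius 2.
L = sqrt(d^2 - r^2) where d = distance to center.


d = sqrt((8-8)^2 + (-29-6)^2) = sqrt(0+1225) = 35.0000
L = sqrt(1225.0000 - 4) = sqrt(1221.0000) = 34.9428

34.9428


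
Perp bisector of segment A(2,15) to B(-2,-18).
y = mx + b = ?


Midpoint = (0, -1.5)
Slope of AB = dy/dx = -33/(-4) = 8.2500
Perp slope = -dx/dy = -4/33 = -0.1212
b = My - (perp slope)*Mx = -1.5 + (-4*0)/(-33) = -1.5 + 0 = -1.5000

y = -0.1212x - 1.5000


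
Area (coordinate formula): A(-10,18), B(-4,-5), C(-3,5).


-10*(-5-5) = 100
-4*(5-18) = 52
-3*(18+ 5) = -69
sum = 83
Area = |83|/2 = 41.5000

41.5000 sq units


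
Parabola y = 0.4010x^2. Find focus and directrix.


a = 0.4010
1/(4a) = 0.6234
Focus = (0, 0.6234)
Directrix: y = -0.6234

Focus = (0, 0.6234), Directrix: y = -0.6234


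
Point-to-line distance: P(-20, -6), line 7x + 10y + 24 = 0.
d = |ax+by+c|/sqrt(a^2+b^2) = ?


|7*(-20) + 10*(-6) + 24| = |-176| = 176
sqrt(49 + 100) = sqrt(149) = 12.2066
d = 176/sqrt(149) = 14.4185

14.4185


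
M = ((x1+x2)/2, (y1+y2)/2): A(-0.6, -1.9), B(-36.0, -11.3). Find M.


Mx = (-0.6 - 36.0)/2 = -36.6/2 = -18.3000
My = (-1.9 - 11.3)/2 = -13.2/2 = -6.6000

(-18.3000, -6.6000)


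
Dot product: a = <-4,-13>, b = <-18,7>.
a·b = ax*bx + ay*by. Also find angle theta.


a·b = -4*(-18) - 13*7 = 72 - 91 = -19
|a| = sqrt(16+169) = 13.6015
|b| = sqrt(324+49) = 19.3132
cos(theta) = -19/(sqrt(185)*sqrt(373)) = -19/sqrt(69005) = -0.072329
theta = arccos(-19/sqrt(69005)) = 94.1478 degrees

a·b = -19, theta = 94.1478 deg


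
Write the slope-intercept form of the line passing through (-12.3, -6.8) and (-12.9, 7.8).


m = (14.6)/(-0.6) = -24.3333
b = y1 - m*x1 = -6.8 - (14.6*(-12.3))/(-0.6) = -6.8 - 299.3000 = -306.1000

y = -24.3333x - 306.1000


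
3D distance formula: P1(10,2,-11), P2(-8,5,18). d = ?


dx=-18, dy=3, dz=29
d = sqrt(324+9+841) = sqrt(1174) = 34.2637

34.2637


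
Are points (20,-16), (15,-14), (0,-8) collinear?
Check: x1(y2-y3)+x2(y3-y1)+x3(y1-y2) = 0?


20*(-14+ 8) + 15*(-8+ 16) + 0*(-16+ 14)
= -120 + 120 + 0 = 0

Yes, collinear (determinant = 0)


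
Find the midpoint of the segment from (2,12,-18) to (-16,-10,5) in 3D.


Mx = (2- 16)/2 = -7.0000
My = (12- 10)/2 = 1.0000
Mz = (-18+5)/2 = -6.5000

M = (-7.0000, 1.0000, -6.5000)


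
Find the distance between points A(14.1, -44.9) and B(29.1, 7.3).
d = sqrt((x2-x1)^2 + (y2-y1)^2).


dx = 29.1 - 14.1 = 15
dy = 7.3 + 44.9 = 52.2
d = sqrt(225 + 2724.84) = sqrt(2949.84) = 54.3124

54.3124


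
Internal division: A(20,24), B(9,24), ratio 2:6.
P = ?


Px = (2*9 + 6*20)/8 = 138/8 = 17.2500
Py = (2*24 + 6*24)/8 = 192/8 = 24.0000

P = (17.2500, 24.0000)


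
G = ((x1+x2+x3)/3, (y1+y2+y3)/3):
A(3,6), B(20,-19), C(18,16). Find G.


Gx = (3+20+18)/3 = 41/3 = 13.6667
Gy = (6- 19+16)/3 = 3/3 = 1.0000

G = (13.6667, 1.0000)


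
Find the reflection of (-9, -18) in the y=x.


Reflection rule for y=x: (y, x)
(-9, -18) -> (-18, -9)

(-18, -9)


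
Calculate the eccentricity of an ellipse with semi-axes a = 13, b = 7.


c = sqrt(169-49) = sqrt(120) = 10.9545
e = c/a = sqrt(120)/13 = 0.8427

e = 0.8427


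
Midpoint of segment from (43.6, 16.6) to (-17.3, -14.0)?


Mx = (43.6 - 17.3)/2 = 26.3/2 = 13.1500
My = (16.6 - 14.0)/2 = 2.6/2 = 1.3000

(13.1500, 1.3000)


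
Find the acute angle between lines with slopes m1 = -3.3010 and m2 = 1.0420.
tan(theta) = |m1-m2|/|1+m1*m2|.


m1-m2 = -4.343
1+m1*m2 = -2.439642
tan(theta) = |-4.343/(-2.439642)| = 1.780179
theta = arctan(|-4.343/(-2.439642)|) = 60.6753 degrees (acute angle)

60.6753 degrees


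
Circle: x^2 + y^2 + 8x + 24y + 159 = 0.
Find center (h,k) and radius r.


h = -D/2 = -8/2 = -4
k = -E/2 = -24/2 = -12
r^2 = h^2 + k^2 - F = 16 + 144 - 159 = 1
r = 1

Center (-4, -12), radius = 1


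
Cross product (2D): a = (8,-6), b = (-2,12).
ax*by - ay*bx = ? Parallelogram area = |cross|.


cross = 8*12 + 6*(-2) = 96 - 12 = 84
Parallelogram area = |84| = 84

cross = 84, parallelogram area = 84


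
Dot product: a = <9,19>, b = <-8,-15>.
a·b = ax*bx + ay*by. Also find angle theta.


a·b = 9*(-8) + 19*(-15) = -72 - 285 = -357
|a| = sqrt(81+361) = 21.0238
|b| = sqrt(64+225) = 17.0000
cos(theta) = -357/(sqrt(442)*sqrt(289)) = -357/sqrt(127738) = -0.998868
theta = arccos(-357/sqrt(127738)) = 177.2737 degrees

a·b = -357, theta = 177.2737 deg


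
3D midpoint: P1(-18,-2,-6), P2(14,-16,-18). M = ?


Mx = (-18+14)/2 = -2.0000
My = (-2- 16)/2 = -9.0000
Mz = (-6- 18)/2 = -12.0000

M = (-2.0000, -9.0000, -12.0000)


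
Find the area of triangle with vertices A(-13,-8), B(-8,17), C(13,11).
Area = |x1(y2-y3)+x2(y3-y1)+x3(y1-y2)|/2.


-13*(17-11) = -78
-8*(11+ 8) = -152
13*(-8-17) = -325
sum = -555
Area = |-555|/2 = 277.5000

277.5000 sq units


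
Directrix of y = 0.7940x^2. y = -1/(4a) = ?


a = 0.7940
1/(4a) = 0.3149
directrix: y = -0.3149 = -0.3149

y = -0.3149


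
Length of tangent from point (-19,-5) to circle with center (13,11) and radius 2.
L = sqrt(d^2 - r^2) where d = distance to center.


d = sqrt((-19-13)^2 + (-5-11)^2) = sqrt(1024+256) = 35.7771
L = sqrt(1280.0000 - 4) = sqrt(1276.0000) = 35.7211

35.7211


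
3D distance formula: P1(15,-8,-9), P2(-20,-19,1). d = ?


dx=-35, dy=-11, dz=10
d = sqrt(1225+121+100) = sqrt(1446) = 38.0263

38.0263


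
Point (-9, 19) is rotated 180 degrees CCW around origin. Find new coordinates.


cos(180) = -1, sin(180) = 0
x' = -9*(-1) - 19*0 = 9
y' = -9*0 + 19*(-1) = -19

(9, -19)


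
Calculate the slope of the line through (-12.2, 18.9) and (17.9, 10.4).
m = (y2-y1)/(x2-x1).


dy = 10.4 - 18.9 = -8.5
dx = 17.9 + 12.2 = 30.1
m = -8.5/30.1 = -0.2824

m = -0.2824


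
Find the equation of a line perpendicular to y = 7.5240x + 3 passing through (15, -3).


Perpendicular slope = -1/m1 = -1/7.5240 = -0.1329
b2 = y0 - m2*x0 = -3 + 15/7.5240 = -3 + 1.9936 = -1.0064

y = -0.1329x - 1.0064


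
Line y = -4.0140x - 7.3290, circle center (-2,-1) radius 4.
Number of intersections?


Substitute y = -4.0140x - 7.3290: (x+ 2)^2 + (-4.0140x- 7.3290+ 1)^2 = 16
Expand to Ax^2 + Bx + C = 0, where b-k = -6.329
A = 1+m^2 = 17.112196
B = 2(m(b-k) - h) = 2(-4.0140*(-6.329) + 2) = 54.809212
C = h^2 + (b-k)^2 - r^2 = 4 + 40.056241 - 16 = 28.056241
disc = B^2-4AC = 3004.0497 - 1920.4156 = 1083.6341
disc > 0

2 intersection points


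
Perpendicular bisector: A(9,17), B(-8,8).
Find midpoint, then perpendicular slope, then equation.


Midpoint = (0.5, 12.5)
Slope of AB = dy/dx = -9/(-17) = 0.5294
Perp slope = -dx/dy = -17/9 = -1.8889
b = My - (perp slope)*Mx = 12.5 + (-17*0.5)/(-9) = 12.5 + 0.9444 = 13.4444

y = -1.8889x + 13.4444


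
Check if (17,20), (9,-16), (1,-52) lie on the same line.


17*(-16+ 52) + 9*(-52-20) + 1*(20+ 16)
= 612 - 648 + 36 = 0

Yes, collinear (determinant = 0)


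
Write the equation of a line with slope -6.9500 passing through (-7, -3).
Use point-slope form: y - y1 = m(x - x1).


y + 3 = -6.9500(x + 7)
y = -6.9500x - 3 + 6.9500*(-7)
y = -6.9500x - 51.6500

y = -6.9500x - 51.6500


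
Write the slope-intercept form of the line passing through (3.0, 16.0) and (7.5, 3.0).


m = (-13.0)/(4.5) = -2.8889
b = y1 - m*x1 = 16.0 - (-13.0*3.0)/(4.5) = 16.0 + 8.6667 = 24.6667

y = -2.8889x + 24.6667


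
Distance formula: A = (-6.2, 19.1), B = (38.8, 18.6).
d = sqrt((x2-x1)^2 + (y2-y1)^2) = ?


dx = 38.8 + 6.2 = 45.0
dy = 18.6 - 19.1 = -0.5
d = sqrt(2025.0 + 0.25) = sqrt(2025.25) = 45.0028

45.0028


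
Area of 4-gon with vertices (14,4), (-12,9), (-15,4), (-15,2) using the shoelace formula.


sum(xi*y_{i+1}) = 14*9 - 12*4 - 15*2 - 15*4 = -12
sum(yi*x_{i+1}) = 4*(-12) + 9*(-15) + 4*(-15) + 2*14 = -215
Area = |-12 + 215|/2 = 203/2 = 101.5000

101.5000 sq units


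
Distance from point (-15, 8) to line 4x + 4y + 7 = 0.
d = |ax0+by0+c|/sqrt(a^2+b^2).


|4*(-15) + 4*8 + 7| = |-21| = 21
sqrt(16 + 16) = sqrt(32) = 5.6569
d = 21/sqrt(32) = 3.7123

3.7123


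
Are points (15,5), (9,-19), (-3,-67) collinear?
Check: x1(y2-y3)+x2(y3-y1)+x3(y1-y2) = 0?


15*(-19+ 67) + 9*(-67-5) - 3*(5+ 19)
= 720 - 648 - 72 = 0

Yes, collinear (determinant = 0)


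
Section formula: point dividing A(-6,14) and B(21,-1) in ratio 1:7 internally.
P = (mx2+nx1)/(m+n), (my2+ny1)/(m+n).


Px = (1*21 + 7*(-6))/8 = -21/8 = -2.6250
Py = (1*(-1) + 7*14)/8 = 97/8 = 12.1250

P = (-2.6250, 12.1250)


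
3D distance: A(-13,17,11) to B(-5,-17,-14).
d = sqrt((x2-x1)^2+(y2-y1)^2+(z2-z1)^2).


dx=8, dy=-34, dz=-25
d = sqrt(64+1156+625) = sqrt(1845) = 42.9535

42.9535


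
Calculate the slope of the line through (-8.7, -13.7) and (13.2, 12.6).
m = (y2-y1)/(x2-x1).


dy = 12.6 + 13.7 = 26.3
dx = 13.2 + 8.7 = 21.9
m = 26.3/21.9 = 1.2009

m = 1.2009


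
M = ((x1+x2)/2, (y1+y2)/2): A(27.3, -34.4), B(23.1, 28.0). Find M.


Mx = (27.3 + 23.1)/2 = 50.4/2 = 25.2000
My = (-34.4 + 28.0)/2 = -6.4/2 = -3.2000

(25.2000, -3.2000)


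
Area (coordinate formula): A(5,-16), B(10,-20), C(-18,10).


5*(-20-10) = -150
10*(10+ 16) = 260
-18*(-16+ 20) = -72
sum = 38
Area = |38|/2 = 19.0000

19.0000 sq units


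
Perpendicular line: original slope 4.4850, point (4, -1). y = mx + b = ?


Perpendicular slope = -1/m1 = -1/4.4850 = -0.2230
b2 = y0 - m2*x0 = -1 + 4/4.4850 = -1 + 0.8919 = -0.1081

y = -0.2230x - 0.1081


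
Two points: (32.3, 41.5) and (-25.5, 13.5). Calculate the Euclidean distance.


dx = -25.5 - 32.3 = -57.8
dy = 13.5 - 41.5 = -28.0
d = sqrt(3340.84 + 784.0) = sqrt(4124.84) = 64.2249

64.2249


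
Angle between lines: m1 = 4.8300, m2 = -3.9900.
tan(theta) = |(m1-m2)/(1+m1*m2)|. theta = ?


m1-m2 = 8.82
1+m1*m2 = -18.2717
tan(theta) = |8.82/(-18.2717)| = 0.482714
theta = arctan(|8.82/(-18.2717)|) = 25.7672 degrees (acute angle)

25.7672 degrees


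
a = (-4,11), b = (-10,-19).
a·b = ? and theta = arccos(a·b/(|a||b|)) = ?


a·b = -4*(-10) + 11*(-19) = 40 - 209 = -169
|a| = sqrt(16+121) = 11.7047
|b| = sqrt(100+361) = 21.4709
cos(theta) = -169/(sqrt(137)*sqrt(461)) = -169/sqrt(63157) = -0.672475
theta = arccos(-169/sqrt(63157)) = 132.2584 degrees

a·b = -169, theta = 132.2584 deg


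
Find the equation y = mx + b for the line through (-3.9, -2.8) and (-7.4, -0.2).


m = (2.6)/(-3.5) = -0.7429
b = y1 - m*x1 = -2.8 - (2.6*(-3.9))/(-3.5) = -2.8 - 2.8971 = -5.6971

y = -0.7429x - 5.6971


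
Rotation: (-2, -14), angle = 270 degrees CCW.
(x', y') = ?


cos(270) = 0, sin(270) = -1
x' = -2*0 + 14*(-1) = -14
y' = -2*(-1) - 14*0 = 2

(-14, 2)


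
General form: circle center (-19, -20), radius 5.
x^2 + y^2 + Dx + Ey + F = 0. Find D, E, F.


(x+ 19)^2 + (y+ 20)^2 = 5^2
D = -2h = 38, E = -2k = 40
F = h^2+k^2-r^2 = 361+400-25 = 736

D = 38, E = 40, F = 736


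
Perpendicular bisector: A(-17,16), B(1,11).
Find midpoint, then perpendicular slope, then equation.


Midpoint = (-8, 13.5)
Slope of AB = dy/dx = -5/18 = -0.2778
Perp slope = -dx/dy = 18/5 = 3.6000
b = My - (perp slope)*Mx = 13.5 + (18*(-8))/(-5) = 13.5 + 28.8000 = 42.3000

y = 3.6000x + 42.3000


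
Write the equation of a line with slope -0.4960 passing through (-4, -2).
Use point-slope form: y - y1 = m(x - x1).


y + 2 = -0.4960(x + 4)
y = -0.4960x - 2 + 0.4960*(-4)
y = -0.4960x - 3.9840

y = -0.4960x - 3.9840


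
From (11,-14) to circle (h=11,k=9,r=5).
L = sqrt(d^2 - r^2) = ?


d = sqrt((11-11)^2 + (-14-9)^2) = sqrt(0+529) = 23.0000
L = sqrt(529.0000 - 25) = sqrt(504.0000) = 22.4499

22.4499


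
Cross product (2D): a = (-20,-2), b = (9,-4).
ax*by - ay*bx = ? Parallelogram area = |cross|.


cross = -20*(-4) + 2*9 = 80 + 18 = 98
Parallelogram area = |98| = 98

cross = 98, parallelogram area = 98


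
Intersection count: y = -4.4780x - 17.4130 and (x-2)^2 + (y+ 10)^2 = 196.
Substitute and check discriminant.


Substitute y = -4.4780x - 17.4130: (x-2)^2 + (-4.4780x- 17.4130+ 10)^2 = 196
Expand to Ax^2 + Bx + C = 0, where b-k = -7.413
A = 1+m^2 = 21.052484
B = 2(m(b-k) - h) = 2(-4.4780*(-7.413) - 2) = 62.390828
C = h^2 + (b-k)^2 - r^2 = 4 + 54.952569 - 196 = -137.047431
disc = B^2-4AC = 3892.6154 + 11540.7554 = 15433.3708
disc > 0

2 intersection points


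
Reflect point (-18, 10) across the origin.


Reflection rule for origin: (-x, -y)
(-18, 10) -> (18, -10)

(18, -10)


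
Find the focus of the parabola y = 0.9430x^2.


a = 0.9430
4a = 3.7720
focus = (0, 1/3.7720) = (0, 0.2651)

Focus = (0, 0.2651)


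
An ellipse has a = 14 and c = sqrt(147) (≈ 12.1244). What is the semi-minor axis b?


b^2 = 14^2 - (sqrt(147))^2 = 196 - 147 = 49
b = sqrt(49) = 7

b = 7


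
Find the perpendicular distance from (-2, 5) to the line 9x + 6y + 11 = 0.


|9*(-2) + 6*5 + 11| = |23| = 23
sqrt(81 + 36) = sqrt(117) = 10.8167
d = 23/sqrt(117) = 2.1264

2.1264


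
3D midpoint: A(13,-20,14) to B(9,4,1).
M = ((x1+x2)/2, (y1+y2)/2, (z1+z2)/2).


Mx = (13+9)/2 = 11.0000
My = (-20+4)/2 = -8.0000
Mz = (14+1)/2 = 7.5000

M = (11.0000, -8.0000, 7.5000)


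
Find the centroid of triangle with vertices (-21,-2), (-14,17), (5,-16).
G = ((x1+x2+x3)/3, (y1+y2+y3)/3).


Gx = (-21- 14+5)/3 = -30/3 = -10.0000
Gy = (-2+17- 16)/3 = -1/3 = -0.3333

G = (-10.0000, -0.3333)


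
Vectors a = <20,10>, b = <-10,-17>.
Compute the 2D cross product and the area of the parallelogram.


cross = 20*(-17) - 10*(-10) = -340 + 100 = -240
Parallelogram area = |-240| = 240

cross = -240, parallelogram area = 240


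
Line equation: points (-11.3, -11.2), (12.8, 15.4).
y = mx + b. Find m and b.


m = (26.6)/(24.1) = 1.1037
b = y1 - m*x1 = -11.2 - (26.6*(-11.3))/(24.1) = -11.2 + 12.4722 = 1.2722

y = 1.1037x + 1.2722


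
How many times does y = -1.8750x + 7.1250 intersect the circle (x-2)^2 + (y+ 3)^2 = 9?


Substitute y = -1.8750x + 7.1250: (x-2)^2 + (-1.8750x+7.1250+ 3)^2 = 9
Expand to Ax^2 + Bx + C = 0, where b-k = 10.125
A = 1+m^2 = 4.515625
B = 2(m(b-k) - h) = 2(-1.8750*10.125 - 2) = -41.96875
C = h^2 + (b-k)^2 - r^2 = 4 + 102.515625 - 9 = 97.515625
disc = B^2-4AC = 1761.3760 - 1761.3760 = 0
disc = 0

1 intersection point (tangent)


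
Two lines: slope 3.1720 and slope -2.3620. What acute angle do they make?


m1-m2 = 5.534
1+m1*m2 = -6.492264
tan(theta) = |5.534/(-6.492264)| = 0.852399
theta = arctan(|5.534/(-6.492264)|) = 40.4442 degrees (acute angle)

40.4442 degrees


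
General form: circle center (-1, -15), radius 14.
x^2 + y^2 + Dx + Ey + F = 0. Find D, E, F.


(x+ 1)^2 + (y+ 15)^2 = 14^2
D = -2h = 2, E = -2k = 30
F = h^2+k^2-r^2 = 1+225-196 = 30

D = 2, E = 30, F = 30


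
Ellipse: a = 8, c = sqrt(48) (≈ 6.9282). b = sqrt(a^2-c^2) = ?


b^2 = 8^2 - (sqrt(48))^2 = 64 - 48 = 16
b = sqrt(16) = 4

b = 4


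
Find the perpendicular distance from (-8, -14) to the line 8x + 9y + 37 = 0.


|8*(-8) + 9*(-14) + 37| = |-153| = 153
sqrt(64 + 81) = sqrt(145) = 12.0416
d = 153/sqrt(145) = 12.7060

12.7060


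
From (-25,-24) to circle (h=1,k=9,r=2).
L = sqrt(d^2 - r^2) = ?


d = sqrt((-25-1)^2 + (-24-9)^2) = sqrt(676+1089) = 42.0119
L = sqrt(1765.0000 - 4) = sqrt(1761.0000) = 41.9643

41.9643


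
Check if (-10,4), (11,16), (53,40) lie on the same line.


-10*(16-40) + 11*(40-4) + 53*(4-16)
= 240 + 396 - 636 = 0

Yes, collinear (determinant = 0)


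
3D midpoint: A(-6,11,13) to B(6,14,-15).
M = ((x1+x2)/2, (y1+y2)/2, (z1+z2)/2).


Mx = (-6+6)/2 = 0
My = (11+14)/2 = 12.5000
Mz = (13- 15)/2 = -1.0000

M = (0, 12.5000, -1.0000)


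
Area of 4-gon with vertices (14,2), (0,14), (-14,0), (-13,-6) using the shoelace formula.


sum(xi*y_{i+1}) = 14*14 + 0*0 - 14*(-6) - 13*2 = 254
sum(yi*x_{i+1}) = 2*0 + 14*(-14) + 0*(-13) - 6*14 = -280
Area = |254 + 280|/2 = 534/2 = 267.0000

267.0000 sq units


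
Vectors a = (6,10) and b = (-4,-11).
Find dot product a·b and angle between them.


a·b = 6*(-4) + 10*(-11) = -24 - 110 = -134
|a| = sqrt(36+100) = 11.6619
|b| = sqrt(16+121) = 11.7047
cos(theta) = -134/(sqrt(136)*sqrt(137)) = -134/sqrt(18632) = -0.981692
theta = arccos(-134/sqrt(18632)) = 169.0193 degrees

a·b = -134, theta = 169.0193 deg


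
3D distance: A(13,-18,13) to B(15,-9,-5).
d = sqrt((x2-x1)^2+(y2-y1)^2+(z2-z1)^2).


dx=2, dy=9, dz=-18
d = sqrt(4+81+324) = sqrt(409) = 20.2237

20.2237


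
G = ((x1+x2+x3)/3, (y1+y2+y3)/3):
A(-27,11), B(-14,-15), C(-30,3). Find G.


Gx = (-27- 14- 30)/3 = -71/3 = -23.6667
Gy = (11- 15+3)/3 = -1/3 = -0.3333

G = (-23.6667, -0.3333)


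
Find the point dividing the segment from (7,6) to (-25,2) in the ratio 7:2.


Px = (7*(-25) + 2*7)/9 = -161/9 = -17.8889
Py = (7*2 + 2*6)/9 = 26/9 = 2.8889

P = (-17.8889, 2.8889)


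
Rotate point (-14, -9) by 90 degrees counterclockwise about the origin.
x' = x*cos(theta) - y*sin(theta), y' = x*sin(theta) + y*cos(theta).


cos(90) = 0, sin(90) = 1
x' = -14*0 + 9*1 = 9
y' = -14*1 - 9*0 = -14

(9, -14)


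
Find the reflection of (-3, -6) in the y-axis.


Reflection rule for y-axis: (-x, y)
(-3, -6) -> (3, -6)

(3, -6)


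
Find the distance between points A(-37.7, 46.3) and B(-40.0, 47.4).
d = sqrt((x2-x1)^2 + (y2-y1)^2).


dx = -40.0 + 37.7 = -2.3
dy = 47.4 - 46.3 = 1.1
d = sqrt(5.29 + 1.21) = sqrt(6.5) = 2.5495

2.5495


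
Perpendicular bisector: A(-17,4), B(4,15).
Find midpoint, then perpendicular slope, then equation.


Midpoint = (-6.5, 9.5)
Slope of AB = dy/dx = 11/21 = 0.5238
Perp slope = -dx/dy = -21/11 = -1.9091
b = My - (perp slope)*Mx = 9.5 + (21*(-6.5))/11 = 9.5 - 12.4091 = -2.9091

y = -1.9091x - 2.9091


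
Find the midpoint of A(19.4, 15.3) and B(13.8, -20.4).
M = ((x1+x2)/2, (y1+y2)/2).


Mx = (19.4 + 13.8)/2 = 33.2/2 = 16.6000
My = (15.3 - 20.4)/2 = -5.1/2 = -2.5500

(16.6000, -2.5500)


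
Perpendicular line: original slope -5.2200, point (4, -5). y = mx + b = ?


Perpendicular slope = -1/m1 = -1/(-5.2200) = 0.1916
b2 = y0 - m2*x0 = -5 + 4/(-5.2200) = -5 - 0.7663 = -5.7663

y = 0.1916x - 5.7663


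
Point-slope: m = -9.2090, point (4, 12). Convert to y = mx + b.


y - 12 = -9.2090(x - 4)
y = -9.2090x + 12 + 9.2090*4
y = -9.2090x + 48.8360

y = -9.2090x + 48.8360


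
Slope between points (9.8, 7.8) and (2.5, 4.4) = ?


dy = 4.4 - 7.8 = -3.4
dx = 2.5 - 9.8 = -7.3
m = -3.4/(-7.3) = 0.4658

m = 0.4658


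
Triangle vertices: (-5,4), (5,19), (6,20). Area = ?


-5*(19-20) = 5
5*(20-4) = 80
6*(4-19) = -90
sum = -5
Area = |-5|/2 = 2.5000

2.5000 sq units


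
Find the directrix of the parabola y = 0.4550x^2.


a = 0.4550
1/(4a) = 0.5495
directrix: y = -0.5495 = -0.5495

y = -0.5495


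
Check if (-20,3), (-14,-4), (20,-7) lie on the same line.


-20*(-4+ 7) - 14*(-7-3) + 20*(3+ 4)
= -60 + 140 + 140 = 220

No, not collinear (determinant = 220)


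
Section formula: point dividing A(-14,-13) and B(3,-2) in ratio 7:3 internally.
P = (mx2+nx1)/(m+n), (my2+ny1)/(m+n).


Px = (7*3 + 3*(-14))/10 = -21/10 = -2.1000
Py = (7*(-2) + 3*(-13))/10 = -53/10 = -5.3000

P = (-2.1000, -5.3000)


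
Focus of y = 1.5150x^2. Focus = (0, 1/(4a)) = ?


a = 1.5150
4a = 6.0600
focus = (0, 1/6.0600) = (0, 0.1650)

Focus = (0, 0.1650)


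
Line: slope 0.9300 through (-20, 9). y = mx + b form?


y - 9 = 0.9300(x + 20)
y = 0.9300x + 9 - 0.9300*(-20)
y = 0.9300x + 27.6000

y = 0.9300x + 27.6000


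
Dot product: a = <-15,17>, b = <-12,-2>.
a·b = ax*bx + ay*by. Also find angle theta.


a·b = -15*(-12) + 17*(-2) = 180 - 34 = 146
|a| = sqrt(225+289) = 22.6716
|b| = sqrt(144+4) = 12.1655
cos(theta) = 146/(sqrt(514)*sqrt(148)) = 146/sqrt(76072) = 0.529347
theta = arccos(146/sqrt(76072)) = 58.0387 degrees

a·b = 146, theta = 58.0387 deg


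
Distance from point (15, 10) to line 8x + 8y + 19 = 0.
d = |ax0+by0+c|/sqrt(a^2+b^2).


|8*15 + 8*10 + 19| = |219| = 219
sqrt(64 + 64) = sqrt(128) = 11.3137
d = 219/sqrt(128) = 19.3570

19.3570


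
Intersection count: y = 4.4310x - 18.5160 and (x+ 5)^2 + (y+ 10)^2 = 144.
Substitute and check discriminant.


Substitute y = 4.4310x - 18.5160: (x+ 5)^2 + (4.4310x- 18.5160+ 10)^2 = 144
Expand to Ax^2 + Bx + C = 0, where b-k = -8.516
A = 1+m^2 = 20.633761
B = 2(m(b-k) - h) = 2(4.4310*(-8.516) + 5) = -65.468792
C = h^2 + (b-k)^2 - r^2 = 25 + 72.522256 - 144 = -46.477744
disc = B^2-4AC = 4286.1627 + 3836.0426 = 8122.2053
disc > 0

2 intersection points


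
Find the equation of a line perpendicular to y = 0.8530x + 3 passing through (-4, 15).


Perpendicular slope = -1/m1 = -1/0.8530 = -1.1723
b2 = y0 - m2*x0 = 15 - 4/0.8530 = 15 - 4.6893 = 10.3107

y = -1.1723x + 10.3107
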